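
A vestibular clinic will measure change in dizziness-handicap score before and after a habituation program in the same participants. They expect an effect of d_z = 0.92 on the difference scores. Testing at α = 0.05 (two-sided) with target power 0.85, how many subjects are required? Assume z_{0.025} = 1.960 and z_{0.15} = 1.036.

For a paired (one-sample on differences) test: n = ((z_{α/2} + z_β) / d)².
z_{α/2} + z_β = 1.960 + 1.036 = 2.996.
n = (2.996 / 0.92)² = 3.257² = 10.60.
Round up.

n = 11 pairs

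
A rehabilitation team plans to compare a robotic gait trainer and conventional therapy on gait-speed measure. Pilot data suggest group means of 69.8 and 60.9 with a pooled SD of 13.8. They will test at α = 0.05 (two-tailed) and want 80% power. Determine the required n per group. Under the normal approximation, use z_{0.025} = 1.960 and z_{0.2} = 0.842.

n = 38 per group

Cohen's d = |M₁ − M₂| / SD_pooled = |69.8 − 60.9| / 13.8 = 8.9 / 13.8 = 0.645.
For two independent groups with equal n: n = 2·((z_{α/2} + z_β) / d)².
z_{α/2} + z_β = 1.960 + 0.842 = 2.802.
n = 2 × (2.802 / 0.645)² = 2 × 4.344² = 2 × 18.87 = 37.7.
Round up to the next whole participant.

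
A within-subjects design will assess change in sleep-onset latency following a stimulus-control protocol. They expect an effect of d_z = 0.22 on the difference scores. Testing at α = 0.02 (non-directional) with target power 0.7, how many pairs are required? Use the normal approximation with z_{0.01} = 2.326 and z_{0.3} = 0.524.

n = 168 pairs

For a paired (one-sample on differences) test: n = ((z_{α/2} + z_β) / d)².
z_{α/2} + z_β = 2.326 + 0.524 = 2.850.
n = (2.850 / 0.22)² = 12.955² = 167.82.
Round up.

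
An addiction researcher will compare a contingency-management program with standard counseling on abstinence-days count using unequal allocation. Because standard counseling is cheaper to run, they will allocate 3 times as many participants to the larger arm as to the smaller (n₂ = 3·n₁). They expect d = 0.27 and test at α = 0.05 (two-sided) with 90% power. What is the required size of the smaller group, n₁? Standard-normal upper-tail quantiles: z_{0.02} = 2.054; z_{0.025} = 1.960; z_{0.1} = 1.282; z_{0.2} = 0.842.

n₁ = 193

With allocation ratio k = n₂/n₁ = 3, Var(x̄₁−x̄₂) = σ²(1/n₁ + 1/(k·n₁)) = σ²·(k+1)/(k·n₁).
So n₁ = (1 + 1/k)·((z_{α/2} + z_β)/d)² = 1.333 × (3.242/0.27)².
n₁ = 1.333 × 144.18 = 192.2.
Round up: n₁ = 193, giving n₂ = 3 × 193 = 579.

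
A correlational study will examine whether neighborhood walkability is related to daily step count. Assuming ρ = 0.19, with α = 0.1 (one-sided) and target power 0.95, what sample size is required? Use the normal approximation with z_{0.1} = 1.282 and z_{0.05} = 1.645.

n = 235

Fisher's z: C = ½·ln((1+r)/(1−r)) = ½·ln(1.4691) = 0.1923.
n = ((z_{α} + z_β)/C)² + 3.
(1.282 + 1.645) / 0.1923 = 2.927 / 0.1923 = 15.221.
n = 15.221² + 3 = 231.68 + 3 = 234.7.
Round up.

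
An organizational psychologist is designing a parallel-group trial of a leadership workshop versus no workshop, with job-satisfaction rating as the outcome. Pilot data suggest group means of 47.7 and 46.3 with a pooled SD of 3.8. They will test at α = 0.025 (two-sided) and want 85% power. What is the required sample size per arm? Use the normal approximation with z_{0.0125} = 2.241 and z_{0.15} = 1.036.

n = 159 per group

Cohen's d = |M₁ − M₂| / SD_pooled = |47.7 − 46.3| / 3.8 = 1.4 / 3.8 = 0.368.
For two independent groups with equal n: n = 2·((z_{α/2} + z_β) / d)².
z_{α/2} + z_β = 2.241 + 1.036 = 3.277.
n = 2 × (3.277 / 0.368)² = 2 × 8.905² = 2 × 79.30 = 158.6.
Round up to the next whole participant.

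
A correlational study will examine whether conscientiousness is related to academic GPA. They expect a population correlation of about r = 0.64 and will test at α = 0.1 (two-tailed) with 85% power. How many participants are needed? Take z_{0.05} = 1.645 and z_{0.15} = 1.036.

n = 16

Fisher's z: C = ½·ln((1+r)/(1−r)) = ½·ln(4.5556) = 0.7582.
n = ((z_{α/2} + z_β)/C)² + 3.
(1.645 + 1.036) / 0.7582 = 2.681 / 0.7582 = 3.536.
n = 3.536² + 3 = 12.50 + 3 = 15.5.
Round up.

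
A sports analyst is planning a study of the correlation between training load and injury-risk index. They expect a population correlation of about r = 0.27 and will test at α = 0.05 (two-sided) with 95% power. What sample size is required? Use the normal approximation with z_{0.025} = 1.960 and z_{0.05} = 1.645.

n = 173

Fisher's z: C = ½·ln((1+r)/(1−r)) = ½·ln(1.7397) = 0.2769.
n = ((z_{α/2} + z_β)/C)² + 3.
(1.960 + 1.645) / 0.2769 = 3.605 / 0.2769 = 13.019.
n = 13.019² + 3 = 169.50 + 3 = 172.5.
Round up.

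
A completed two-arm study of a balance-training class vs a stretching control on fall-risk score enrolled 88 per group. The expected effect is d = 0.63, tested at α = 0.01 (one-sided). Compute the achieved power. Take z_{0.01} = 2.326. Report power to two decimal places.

For two equal groups, power = Φ(d·√(n/2) − z_{α}).
d·√(n/2) = 0.63 × √(88/2) = 0.63 × 6.633 = 4.179.
z_β = 4.179 − 2.326 = 1.853.
Power = Φ(1.853) = 0.968.

power ≈ 0.97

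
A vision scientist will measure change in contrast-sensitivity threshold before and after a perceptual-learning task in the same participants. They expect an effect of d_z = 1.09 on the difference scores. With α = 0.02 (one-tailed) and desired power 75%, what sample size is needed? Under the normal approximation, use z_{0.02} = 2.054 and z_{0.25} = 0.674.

n = 7 pairs

For a paired (one-sample on differences) test: n = ((z_{α} + z_β) / d)².
z_{α} + z_β = 2.054 + 0.674 = 2.728.
n = (2.728 / 1.09)² = 2.503² = 6.26.
Round up.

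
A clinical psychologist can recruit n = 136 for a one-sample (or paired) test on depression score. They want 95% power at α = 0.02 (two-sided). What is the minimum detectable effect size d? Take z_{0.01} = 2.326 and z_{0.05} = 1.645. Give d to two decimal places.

For a single sample (or paired design) of n = 136: d_min = (z_{α/2} + z_β)/√n.
z-sum = 2.326 + 1.645 = 3.971.
d_min = 3.971 / √136 = 3.971 / 11.662 = 0.341.

d_min ≈ 0.34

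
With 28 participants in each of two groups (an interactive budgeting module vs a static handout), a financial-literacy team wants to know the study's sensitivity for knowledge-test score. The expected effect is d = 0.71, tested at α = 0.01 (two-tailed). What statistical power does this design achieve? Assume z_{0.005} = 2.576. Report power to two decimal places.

power ≈ 0.53

For two equal groups, power = Φ(d·√(n/2) − z_{α/2}).
d·√(n/2) = 0.71 × √(28/2) = 0.71 × 3.742 = 2.657.
z_β = 2.657 − 2.576 = 0.081.
Power = Φ(0.081) = 0.532.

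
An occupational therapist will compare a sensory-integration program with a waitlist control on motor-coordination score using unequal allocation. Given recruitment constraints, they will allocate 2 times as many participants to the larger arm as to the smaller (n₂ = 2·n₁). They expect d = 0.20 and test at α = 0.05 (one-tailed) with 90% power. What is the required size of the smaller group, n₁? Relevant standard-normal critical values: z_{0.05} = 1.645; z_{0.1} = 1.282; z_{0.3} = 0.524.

With allocation ratio k = n₂/n₁ = 2, Var(x̄₁−x̄₂) = σ²(1/n₁ + 1/(k·n₁)) = σ²·(k+1)/(k·n₁).
So n₁ = (1 + 1/k)·((z_{α} + z_β)/d)² = 1.500 × (2.927/0.20)².
n₁ = 1.500 × 214.18 = 321.3.
Round up: n₁ = 322, giving n₂ = 2 × 322 = 644.

n₁ = 322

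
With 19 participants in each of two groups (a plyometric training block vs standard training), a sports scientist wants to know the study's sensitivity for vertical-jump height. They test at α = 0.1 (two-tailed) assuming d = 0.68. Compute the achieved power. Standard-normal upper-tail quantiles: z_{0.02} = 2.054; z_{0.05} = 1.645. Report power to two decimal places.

For two equal groups, power = Φ(d·√(n/2) − z_{α/2}).
d·√(n/2) = 0.68 × √(19/2) = 0.68 × 3.082 = 2.096.
z_β = 2.096 − 1.645 = 0.451.
Power = Φ(0.451) = 0.674.

power ≈ 0.67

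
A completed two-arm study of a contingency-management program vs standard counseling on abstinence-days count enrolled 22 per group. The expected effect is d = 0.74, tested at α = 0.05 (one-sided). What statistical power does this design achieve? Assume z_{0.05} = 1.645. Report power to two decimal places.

For two equal groups, power = Φ(d·√(n/2) − z_{α}).
d·√(n/2) = 0.74 × √(22/2) = 0.74 × 3.317 = 2.454.
z_β = 2.454 − 1.645 = 0.809.
Power = Φ(0.809) = 0.791.

power ≈ 0.79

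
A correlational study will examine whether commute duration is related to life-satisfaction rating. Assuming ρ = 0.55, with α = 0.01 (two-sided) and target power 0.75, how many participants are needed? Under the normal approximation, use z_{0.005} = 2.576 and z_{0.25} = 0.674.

Fisher's z: C = ½·ln((1+r)/(1−r)) = ½·ln(3.4444) = 0.6184.
n = ((z_{α/2} + z_β)/C)² + 3.
(2.576 + 0.674) / 0.6184 = 3.250 / 0.6184 = 5.255.
n = 5.255² + 3 = 27.62 + 3 = 30.6.
Round up.

n = 31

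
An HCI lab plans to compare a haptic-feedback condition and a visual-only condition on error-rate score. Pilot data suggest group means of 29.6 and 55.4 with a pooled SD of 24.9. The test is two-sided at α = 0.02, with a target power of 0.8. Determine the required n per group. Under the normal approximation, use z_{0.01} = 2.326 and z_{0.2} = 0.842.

n = 19 per group

Cohen's d = |M₁ − M₂| / SD_pooled = |29.6 − 55.4| / 24.9 = 25.8 / 24.9 = 1.036.
For two independent groups with equal n: n = 2·((z_{α/2} + z_β) / d)².
z_{α/2} + z_β = 2.326 + 0.842 = 3.168.
n = 2 × (3.168 / 1.036)² = 2 × 3.058² = 2 × 9.35 = 18.7.
Round up to the next whole participant.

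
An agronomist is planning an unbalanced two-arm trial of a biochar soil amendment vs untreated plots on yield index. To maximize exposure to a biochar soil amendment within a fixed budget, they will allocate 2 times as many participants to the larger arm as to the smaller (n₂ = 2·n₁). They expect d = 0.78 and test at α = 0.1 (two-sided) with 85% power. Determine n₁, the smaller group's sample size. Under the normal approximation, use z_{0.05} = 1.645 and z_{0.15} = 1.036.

n₁ = 18

With allocation ratio k = n₂/n₁ = 2, Var(x̄₁−x̄₂) = σ²(1/n₁ + 1/(k·n₁)) = σ²·(k+1)/(k·n₁).
So n₁ = (1 + 1/k)·((z_{α/2} + z_β)/d)² = 1.500 × (2.681/0.78)².
n₁ = 1.500 × 11.81 = 17.7.
Round up: n₁ = 18, giving n₂ = 2 × 18 = 36.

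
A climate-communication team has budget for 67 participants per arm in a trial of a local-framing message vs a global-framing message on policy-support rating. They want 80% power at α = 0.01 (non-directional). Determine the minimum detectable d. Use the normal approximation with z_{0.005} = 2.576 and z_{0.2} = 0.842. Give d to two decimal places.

For two independent groups of n = 67 each: d_min = (z_{α/2} + z_β)·√(2/n).
z-sum = 2.576 + 0.842 = 3.418.
d_min = 3.418 × √(2/67) = 3.418 × 0.1728 = 0.591.

d_min ≈ 0.59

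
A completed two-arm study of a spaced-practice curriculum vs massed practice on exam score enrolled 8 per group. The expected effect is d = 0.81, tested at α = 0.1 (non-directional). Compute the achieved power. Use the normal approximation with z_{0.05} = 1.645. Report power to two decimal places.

For two equal groups, power = Φ(d·√(n/2) − z_{α/2}).
d·√(n/2) = 0.81 × √(8/2) = 0.81 × 2.000 = 1.620.
z_β = 1.620 − 1.645 = -0.025.
Power = Φ(-0.025) = 0.490.

power ≈ 0.49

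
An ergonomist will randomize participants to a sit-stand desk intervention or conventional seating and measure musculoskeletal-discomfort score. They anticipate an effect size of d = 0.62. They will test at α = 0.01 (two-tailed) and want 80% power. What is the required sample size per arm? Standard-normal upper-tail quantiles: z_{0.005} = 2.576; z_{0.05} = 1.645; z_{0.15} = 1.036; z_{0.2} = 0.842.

n = 61 per group

For two independent groups with equal n: n = 2·((z_{α/2} + z_β) / d)².
z_{α/2} + z_β = 2.576 + 0.842 = 3.418.
n = 2 × (3.418 / 0.62)² = 2 × 5.513² = 2 × 30.39 = 60.8.
Round up to the next whole participant.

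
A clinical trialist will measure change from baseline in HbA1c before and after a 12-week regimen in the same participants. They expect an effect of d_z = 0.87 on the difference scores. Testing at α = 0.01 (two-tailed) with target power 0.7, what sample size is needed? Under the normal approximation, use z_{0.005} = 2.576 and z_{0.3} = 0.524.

For a paired (one-sample on differences) test: n = ((z_{α/2} + z_β) / d)².
z_{α/2} + z_β = 2.576 + 0.524 = 3.100.
n = (3.100 / 0.87)² = 3.563² = 12.70.
Round up.

n = 13 pairs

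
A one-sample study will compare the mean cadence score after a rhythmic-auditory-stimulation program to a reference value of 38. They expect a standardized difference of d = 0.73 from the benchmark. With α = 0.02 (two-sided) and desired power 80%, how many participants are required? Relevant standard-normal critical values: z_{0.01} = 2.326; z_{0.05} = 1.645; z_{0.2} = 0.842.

n = 19

For a one-sample test: n = ((z_{α/2} + z_β) / d)².
z_{α/2} + z_β = 2.326 + 0.842 = 3.168.
n = (3.168 / 0.73)² = 4.340² = 18.83.
Round up.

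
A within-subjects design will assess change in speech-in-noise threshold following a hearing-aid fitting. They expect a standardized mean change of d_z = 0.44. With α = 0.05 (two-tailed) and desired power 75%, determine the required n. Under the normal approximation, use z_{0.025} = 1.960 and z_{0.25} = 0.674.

n = 36 pairs

For a paired (one-sample on differences) test: n = ((z_{α/2} + z_β) / d)².
z_{α/2} + z_β = 1.960 + 0.674 = 2.634.
n = (2.634 / 0.44)² = 5.986² = 35.84.
Round up.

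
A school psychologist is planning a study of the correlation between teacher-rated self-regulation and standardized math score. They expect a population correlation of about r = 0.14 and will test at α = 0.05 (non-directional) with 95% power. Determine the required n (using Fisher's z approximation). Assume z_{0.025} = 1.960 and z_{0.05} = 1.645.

Fisher's z: C = ½·ln((1+r)/(1−r)) = ½·ln(1.3256) = 0.1409.
n = ((z_{α/2} + z_β)/C)² + 3.
(1.960 + 1.645) / 0.1409 = 3.605 / 0.1409 = 25.586.
n = 25.586² + 3 = 654.62 + 3 = 657.6.
Round up.

n = 658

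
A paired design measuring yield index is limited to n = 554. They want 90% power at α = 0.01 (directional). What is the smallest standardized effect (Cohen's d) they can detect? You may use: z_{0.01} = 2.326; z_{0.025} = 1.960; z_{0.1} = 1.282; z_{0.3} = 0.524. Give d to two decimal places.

d_min ≈ 0.15

For a single sample (or paired design) of n = 554: d_min = (z_{α} + z_β)/√n.
z-sum = 2.326 + 1.282 = 3.608.
d_min = 3.608 / √554 = 3.608 / 23.537 = 0.153.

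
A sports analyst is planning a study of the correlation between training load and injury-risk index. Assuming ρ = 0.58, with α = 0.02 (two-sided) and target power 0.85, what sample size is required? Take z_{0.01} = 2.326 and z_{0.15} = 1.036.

n = 29

Fisher's z: C = ½·ln((1+r)/(1−r)) = ½·ln(3.7619) = 0.6625.
n = ((z_{α/2} + z_β)/C)² + 3.
(2.326 + 1.036) / 0.6625 = 3.362 / 0.6625 = 5.075.
n = 5.075² + 3 = 25.75 + 3 = 28.8.
Round up.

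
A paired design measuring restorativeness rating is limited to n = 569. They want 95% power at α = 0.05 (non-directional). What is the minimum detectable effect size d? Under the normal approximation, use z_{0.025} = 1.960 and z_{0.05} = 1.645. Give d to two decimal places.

For a single sample (or paired design) of n = 569: d_min = (z_{α/2} + z_β)/√n.
z-sum = 1.960 + 1.645 = 3.605.
d_min = 3.605 / √569 = 3.605 / 23.854 = 0.151.

d_min ≈ 0.15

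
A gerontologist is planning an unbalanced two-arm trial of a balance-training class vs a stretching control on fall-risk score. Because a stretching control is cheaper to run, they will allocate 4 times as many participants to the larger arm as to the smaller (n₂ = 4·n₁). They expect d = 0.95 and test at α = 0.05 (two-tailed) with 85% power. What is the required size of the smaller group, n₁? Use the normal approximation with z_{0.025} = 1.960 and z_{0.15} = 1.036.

With allocation ratio k = n₂/n₁ = 4, Var(x̄₁−x̄₂) = σ²(1/n₁ + 1/(k·n₁)) = σ²·(k+1)/(k·n₁).
So n₁ = (1 + 1/k)·((z_{α/2} + z_β)/d)² = 1.250 × (2.996/0.95)².
n₁ = 1.250 × 9.95 = 12.4.
Round up: n₁ = 13, giving n₂ = 4 × 13 = 52.

n₁ = 13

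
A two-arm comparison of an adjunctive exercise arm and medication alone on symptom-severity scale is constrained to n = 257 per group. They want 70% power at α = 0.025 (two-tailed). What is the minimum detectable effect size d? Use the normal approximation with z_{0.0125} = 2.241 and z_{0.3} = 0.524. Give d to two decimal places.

For two independent groups of n = 257 each: d_min = (z_{α/2} + z_β)·√(2/n).
z-sum = 2.241 + 0.524 = 2.765.
d_min = 2.765 × √(2/257) = 2.765 × 0.0882 = 0.244.

d_min ≈ 0.24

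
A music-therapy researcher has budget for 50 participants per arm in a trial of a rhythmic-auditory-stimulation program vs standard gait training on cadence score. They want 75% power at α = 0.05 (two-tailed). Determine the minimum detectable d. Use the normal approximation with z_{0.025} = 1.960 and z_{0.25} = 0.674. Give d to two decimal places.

d_min ≈ 0.53

For two independent groups of n = 50 each: d_min = (z_{α/2} + z_β)·√(2/n).
z-sum = 1.960 + 0.674 = 2.634.
d_min = 2.634 × √(2/50) = 2.634 × 0.2000 = 0.527.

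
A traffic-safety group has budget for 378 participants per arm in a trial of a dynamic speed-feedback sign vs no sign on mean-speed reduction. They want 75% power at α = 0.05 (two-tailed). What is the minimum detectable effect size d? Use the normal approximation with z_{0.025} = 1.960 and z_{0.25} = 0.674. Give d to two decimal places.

For two independent groups of n = 378 each: d_min = (z_{α/2} + z_β)·√(2/n).
z-sum = 1.960 + 0.674 = 2.634.
d_min = 2.634 × √(2/378) = 2.634 × 0.0727 = 0.192.

d_min ≈ 0.19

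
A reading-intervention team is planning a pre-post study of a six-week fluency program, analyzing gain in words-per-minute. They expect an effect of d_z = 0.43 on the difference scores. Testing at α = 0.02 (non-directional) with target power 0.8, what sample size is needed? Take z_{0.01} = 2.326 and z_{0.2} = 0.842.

n = 55 pairs

For a paired (one-sample on differences) test: n = ((z_{α/2} + z_β) / d)².
z_{α/2} + z_β = 2.326 + 0.842 = 3.168.
n = (3.168 / 0.43)² = 7.367² = 54.28.
Round up.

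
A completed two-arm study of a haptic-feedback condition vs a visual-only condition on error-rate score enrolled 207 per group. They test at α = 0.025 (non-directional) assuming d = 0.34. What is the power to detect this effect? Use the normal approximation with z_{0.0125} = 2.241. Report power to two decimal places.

power ≈ 0.89

For two equal groups, power = Φ(d·√(n/2) − z_{α/2}).
d·√(n/2) = 0.34 × √(207/2) = 0.34 × 10.173 = 3.459.
z_β = 3.459 − 2.241 = 1.218.
Power = Φ(1.218) = 0.888.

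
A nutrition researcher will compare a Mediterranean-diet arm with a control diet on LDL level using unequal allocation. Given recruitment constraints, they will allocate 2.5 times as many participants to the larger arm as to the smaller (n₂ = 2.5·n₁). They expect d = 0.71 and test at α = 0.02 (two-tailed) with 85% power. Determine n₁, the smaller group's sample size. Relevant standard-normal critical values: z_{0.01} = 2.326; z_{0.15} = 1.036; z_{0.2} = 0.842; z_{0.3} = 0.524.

With allocation ratio k = n₂/n₁ = 2.5, Var(x̄₁−x̄₂) = σ²(1/n₁ + 1/(k·n₁)) = σ²·(k+1)/(k·n₁).
So n₁ = (1 + 1/k)·((z_{α/2} + z_β)/d)² = 1.400 × (3.362/0.71)².
n₁ = 1.400 × 22.42 = 31.4.
Round up: n₁ = 32, giving n₂ = 2.5 × 32 = 80.

n₁ = 32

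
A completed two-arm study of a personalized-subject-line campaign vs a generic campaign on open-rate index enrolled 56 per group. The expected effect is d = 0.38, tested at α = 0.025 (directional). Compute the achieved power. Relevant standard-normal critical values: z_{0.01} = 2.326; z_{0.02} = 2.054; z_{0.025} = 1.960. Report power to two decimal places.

power ≈ 0.52

For two equal groups, power = Φ(d·√(n/2) − z_{α}).
d·√(n/2) = 0.38 × √(56/2) = 0.38 × 5.292 = 2.011.
z_β = 2.011 − 1.960 = 0.051.
Power = Φ(0.051) = 0.520.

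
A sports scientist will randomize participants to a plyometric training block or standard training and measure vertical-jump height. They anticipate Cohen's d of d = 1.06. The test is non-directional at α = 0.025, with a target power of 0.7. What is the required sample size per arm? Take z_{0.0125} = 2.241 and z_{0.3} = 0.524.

For two independent groups with equal n: n = 2·((z_{α/2} + z_β) / d)².
z_{α/2} + z_β = 2.241 + 0.524 = 2.765.
n = 2 × (2.765 / 1.06)² = 2 × 2.608² = 2 × 6.80 = 13.6.
Round up to the next whole participant.

n = 14 per group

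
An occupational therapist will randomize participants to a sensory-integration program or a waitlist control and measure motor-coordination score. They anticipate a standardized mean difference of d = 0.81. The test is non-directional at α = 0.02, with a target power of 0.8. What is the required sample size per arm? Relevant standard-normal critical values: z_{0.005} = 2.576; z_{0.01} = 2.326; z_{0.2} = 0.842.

For two independent groups with equal n: n = 2·((z_{α/2} + z_β) / d)².
z_{α/2} + z_β = 2.326 + 0.842 = 3.168.
n = 2 × (3.168 / 0.81)² = 2 × 3.911² = 2 × 15.30 = 30.6.
Round up to the next whole participant.

n = 31 per group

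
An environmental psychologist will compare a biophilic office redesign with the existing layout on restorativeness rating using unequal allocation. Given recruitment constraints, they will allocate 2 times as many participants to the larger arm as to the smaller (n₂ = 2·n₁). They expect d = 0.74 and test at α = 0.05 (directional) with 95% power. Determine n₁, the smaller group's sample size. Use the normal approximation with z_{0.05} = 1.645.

With allocation ratio k = n₂/n₁ = 2, Var(x̄₁−x̄₂) = σ²(1/n₁ + 1/(k·n₁)) = σ²·(k+1)/(k·n₁).
So n₁ = (1 + 1/k)·((z_{α} + z_β)/d)² = 1.500 × (3.290/0.74)².
n₁ = 1.500 × 19.77 = 29.6.
Round up: n₁ = 30, giving n₂ = 2 × 30 = 60.

n₁ = 30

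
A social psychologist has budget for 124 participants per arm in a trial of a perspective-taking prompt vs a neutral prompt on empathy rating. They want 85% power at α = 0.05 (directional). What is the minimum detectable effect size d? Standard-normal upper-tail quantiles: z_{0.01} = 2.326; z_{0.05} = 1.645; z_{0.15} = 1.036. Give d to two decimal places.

d_min ≈ 0.34

For two independent groups of n = 124 each: d_min = (z_{α} + z_β)·√(2/n).
z-sum = 1.645 + 1.036 = 2.681.
d_min = 2.681 × √(2/124) = 2.681 × 0.1270 = 0.340.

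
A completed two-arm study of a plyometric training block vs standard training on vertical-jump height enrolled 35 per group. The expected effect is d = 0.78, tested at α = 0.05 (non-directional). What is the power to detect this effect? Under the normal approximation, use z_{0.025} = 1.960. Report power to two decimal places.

For two equal groups, power = Φ(d·√(n/2) − z_{α/2}).
d·√(n/2) = 0.78 × √(35/2) = 0.78 × 4.183 = 3.263.
z_β = 3.263 − 1.960 = 1.303.
Power = Φ(1.303) = 0.904.

power ≈ 0.90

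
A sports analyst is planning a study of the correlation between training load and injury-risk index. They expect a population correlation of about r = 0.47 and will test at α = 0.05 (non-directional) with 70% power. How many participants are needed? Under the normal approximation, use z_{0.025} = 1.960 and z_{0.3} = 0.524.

n = 27

Fisher's z: C = ½·ln((1+r)/(1−r)) = ½·ln(2.7736) = 0.5101.
n = ((z_{α/2} + z_β)/C)² + 3.
(1.960 + 0.524) / 0.5101 = 2.484 / 0.5101 = 4.870.
n = 4.870² + 3 = 23.71 + 3 = 26.7.
Round up.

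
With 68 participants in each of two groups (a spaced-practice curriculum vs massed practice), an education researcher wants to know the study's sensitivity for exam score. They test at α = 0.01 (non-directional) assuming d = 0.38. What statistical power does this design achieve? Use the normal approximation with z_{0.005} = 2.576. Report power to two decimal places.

power ≈ 0.36

For two equal groups, power = Φ(d·√(n/2) − z_{α/2}).
d·√(n/2) = 0.38 × √(68/2) = 0.38 × 5.831 = 2.216.
z_β = 2.216 − 2.576 = -0.360.
Power = Φ(-0.360) = 0.359.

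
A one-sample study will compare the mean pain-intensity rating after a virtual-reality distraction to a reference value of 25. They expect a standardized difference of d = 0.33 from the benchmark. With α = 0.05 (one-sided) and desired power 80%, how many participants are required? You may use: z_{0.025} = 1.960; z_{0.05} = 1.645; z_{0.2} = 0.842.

For a one-sample test: n = ((z_{α} + z_β) / d)².
z_{α} + z_β = 1.645 + 0.842 = 2.487.
n = (2.487 / 0.33)² = 7.536² = 56.80.
Round up.

n = 57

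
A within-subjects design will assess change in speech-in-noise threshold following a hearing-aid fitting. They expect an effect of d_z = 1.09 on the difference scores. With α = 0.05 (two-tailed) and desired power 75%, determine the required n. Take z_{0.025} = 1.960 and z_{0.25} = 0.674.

For a paired (one-sample on differences) test: n = ((z_{α/2} + z_β) / d)².
z_{α/2} + z_β = 1.960 + 0.674 = 2.634.
n = (2.634 / 1.09)² = 2.417² = 5.84.
Round up.

n = 6 pairs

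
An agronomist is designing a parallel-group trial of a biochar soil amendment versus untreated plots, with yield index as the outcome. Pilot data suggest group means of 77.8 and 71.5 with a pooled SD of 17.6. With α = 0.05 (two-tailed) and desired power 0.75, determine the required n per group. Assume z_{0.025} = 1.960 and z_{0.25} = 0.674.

Cohen's d = |M₁ − M₂| / SD_pooled = |77.8 − 71.5| / 17.6 = 6.3 / 17.6 = 0.358.
For two independent groups with equal n: n = 2·((z_{α/2} + z_β) / d)².
z_{α/2} + z_β = 1.960 + 0.674 = 2.634.
n = 2 × (2.634 / 0.358)² = 2 × 7.358² = 2 × 54.13 = 108.3.
Round up to the next whole participant.

n = 109 per group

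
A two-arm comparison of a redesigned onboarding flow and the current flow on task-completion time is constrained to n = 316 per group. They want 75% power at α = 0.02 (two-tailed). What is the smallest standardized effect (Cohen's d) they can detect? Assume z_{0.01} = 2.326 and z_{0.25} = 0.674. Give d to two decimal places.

For two independent groups of n = 316 each: d_min = (z_{α/2} + z_β)·√(2/n).
z-sum = 2.326 + 0.674 = 3.000.
d_min = 3.000 × √(2/316) = 3.000 × 0.0796 = 0.239.

d_min ≈ 0.24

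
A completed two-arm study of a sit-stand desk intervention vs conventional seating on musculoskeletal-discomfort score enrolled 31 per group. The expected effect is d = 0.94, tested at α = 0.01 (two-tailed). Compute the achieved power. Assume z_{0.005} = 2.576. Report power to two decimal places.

For two equal groups, power = Φ(d·√(n/2) − z_{α/2}).
d·√(n/2) = 0.94 × √(31/2) = 0.94 × 3.937 = 3.701.
z_β = 3.701 − 2.576 = 1.125.
Power = Φ(1.125) = 0.870.

power ≈ 0.87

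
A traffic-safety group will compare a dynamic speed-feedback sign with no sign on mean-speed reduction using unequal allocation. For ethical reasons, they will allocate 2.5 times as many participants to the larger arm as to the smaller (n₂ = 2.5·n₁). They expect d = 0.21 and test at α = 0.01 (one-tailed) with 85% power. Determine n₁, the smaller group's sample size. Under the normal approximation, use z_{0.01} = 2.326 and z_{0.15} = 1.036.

With allocation ratio k = n₂/n₁ = 2.5, Var(x̄₁−x̄₂) = σ²(1/n₁ + 1/(k·n₁)) = σ²·(k+1)/(k·n₁).
So n₁ = (1 + 1/k)·((z_{α} + z_β)/d)² = 1.400 × (3.362/0.21)².
n₁ = 1.400 × 256.30 = 358.8.
Round up: n₁ = 359, giving n₂ = ⌈2.5 × 359⌉ = ⌈897.5⌉ = 898.

n₁ = 359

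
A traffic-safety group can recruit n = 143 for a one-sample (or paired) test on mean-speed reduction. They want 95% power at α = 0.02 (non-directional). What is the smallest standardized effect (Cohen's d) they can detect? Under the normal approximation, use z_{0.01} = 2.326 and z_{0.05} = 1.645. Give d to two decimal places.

For a single sample (or paired design) of n = 143: d_min = (z_{α/2} + z_β)/√n.
z-sum = 2.326 + 1.645 = 3.971.
d_min = 3.971 / √143 = 3.971 / 11.958 = 0.332.

d_min ≈ 0.33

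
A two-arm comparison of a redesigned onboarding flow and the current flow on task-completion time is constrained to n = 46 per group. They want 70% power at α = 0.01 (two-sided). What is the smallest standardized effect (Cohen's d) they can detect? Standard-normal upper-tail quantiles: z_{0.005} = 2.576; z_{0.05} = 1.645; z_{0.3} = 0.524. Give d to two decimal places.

For two independent groups of n = 46 each: d_min = (z_{α/2} + z_β)·√(2/n).
z-sum = 2.576 + 0.524 = 3.100.
d_min = 3.100 × √(2/46) = 3.100 × 0.2085 = 0.646.

d_min ≈ 0.65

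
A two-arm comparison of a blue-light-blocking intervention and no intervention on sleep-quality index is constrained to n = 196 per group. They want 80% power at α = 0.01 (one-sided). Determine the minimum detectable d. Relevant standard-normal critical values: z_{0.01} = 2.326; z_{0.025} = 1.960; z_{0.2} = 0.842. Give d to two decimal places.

d_min ≈ 0.32

For two independent groups of n = 196 each: d_min = (z_{α} + z_β)·√(2/n).
z-sum = 2.326 + 0.842 = 3.168.
d_min = 3.168 × √(2/196) = 3.168 × 0.1010 = 0.320.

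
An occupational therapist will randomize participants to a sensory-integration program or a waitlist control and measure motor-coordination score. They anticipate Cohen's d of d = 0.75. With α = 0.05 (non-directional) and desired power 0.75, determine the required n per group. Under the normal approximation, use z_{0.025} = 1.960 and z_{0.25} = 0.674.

For two independent groups with equal n: n = 2·((z_{α/2} + z_β) / d)².
z_{α/2} + z_β = 1.960 + 0.674 = 2.634.
n = 2 × (2.634 / 0.75)² = 2 × 3.512² = 2 × 12.33 = 24.7.
Round up to the next whole participant.

n = 25 per group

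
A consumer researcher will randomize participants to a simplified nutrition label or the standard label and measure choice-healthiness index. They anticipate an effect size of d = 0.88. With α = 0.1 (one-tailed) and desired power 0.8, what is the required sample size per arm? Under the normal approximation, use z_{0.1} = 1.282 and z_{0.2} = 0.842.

For two independent groups with equal n: n = 2·((z_{α} + z_β) / d)².
z_{α} + z_β = 1.282 + 0.842 = 2.124.
n = 2 × (2.124 / 0.88)² = 2 × 2.414² = 2 × 5.83 = 11.7.
Round up to the next whole participant.

n = 12 per group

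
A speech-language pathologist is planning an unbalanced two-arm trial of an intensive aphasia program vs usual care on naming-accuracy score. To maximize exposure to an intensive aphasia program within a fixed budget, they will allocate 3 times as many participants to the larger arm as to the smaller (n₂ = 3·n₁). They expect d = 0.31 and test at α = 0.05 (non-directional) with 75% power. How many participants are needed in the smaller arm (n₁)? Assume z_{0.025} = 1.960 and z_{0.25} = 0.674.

n₁ = 97

With allocation ratio k = n₂/n₁ = 3, Var(x̄₁−x̄₂) = σ²(1/n₁ + 1/(k·n₁)) = σ²·(k+1)/(k·n₁).
So n₁ = (1 + 1/k)·((z_{α/2} + z_β)/d)² = 1.333 × (2.634/0.31)².
n₁ = 1.333 × 72.20 = 96.3.
Round up: n₁ = 97, giving n₂ = 3 × 97 = 291.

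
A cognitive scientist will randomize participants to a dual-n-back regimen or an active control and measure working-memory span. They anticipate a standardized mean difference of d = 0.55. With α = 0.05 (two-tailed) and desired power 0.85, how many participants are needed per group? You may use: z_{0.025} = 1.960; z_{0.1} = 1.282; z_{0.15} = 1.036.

For two independent groups with equal n: n = 2·((z_{α/2} + z_β) / d)².
z_{α/2} + z_β = 1.960 + 1.036 = 2.996.
n = 2 × (2.996 / 0.55)² = 2 × 5.447² = 2 × 29.67 = 59.3.
Round up to the next whole participant.

n = 60 per group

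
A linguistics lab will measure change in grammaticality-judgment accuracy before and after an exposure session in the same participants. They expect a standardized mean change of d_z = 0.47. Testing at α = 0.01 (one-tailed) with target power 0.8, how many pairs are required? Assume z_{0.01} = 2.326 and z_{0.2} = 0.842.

n = 46 pairs

For a paired (one-sample on differences) test: n = ((z_{α} + z_β) / d)².
z_{α} + z_β = 2.326 + 0.842 = 3.168.
n = (3.168 / 0.47)² = 6.740² = 45.43.
Round up.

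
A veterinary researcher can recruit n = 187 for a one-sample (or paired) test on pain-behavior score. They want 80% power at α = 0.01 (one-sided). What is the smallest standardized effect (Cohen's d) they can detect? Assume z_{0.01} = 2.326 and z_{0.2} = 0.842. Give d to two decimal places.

d_min ≈ 0.23

For a single sample (or paired design) of n = 187: d_min = (z_{α} + z_β)/√n.
z-sum = 2.326 + 0.842 = 3.168.
d_min = 3.168 / √187 = 3.168 / 13.675 = 0.232.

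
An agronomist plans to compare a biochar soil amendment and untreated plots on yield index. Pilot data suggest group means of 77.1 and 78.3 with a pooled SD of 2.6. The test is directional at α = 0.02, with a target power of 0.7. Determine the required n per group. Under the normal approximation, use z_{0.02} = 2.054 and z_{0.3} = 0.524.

Cohen's d = |M₁ − M₂| / SD_pooled = |77.1 − 78.3| / 2.6 = 1.2 / 2.6 = 0.462.
For two independent groups with equal n: n = 2·((z_{α} + z_β) / d)².
z_{α} + z_β = 2.054 + 0.524 = 2.578.
n = 2 × (2.578 / 0.462)² = 2 × 5.580² = 2 × 31.14 = 62.3.
Round up to the next whole participant.

n = 63 per group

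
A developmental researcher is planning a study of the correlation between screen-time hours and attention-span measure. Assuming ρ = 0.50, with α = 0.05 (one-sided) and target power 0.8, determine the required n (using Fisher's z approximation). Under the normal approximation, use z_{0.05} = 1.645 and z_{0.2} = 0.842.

Fisher's z: C = ½·ln((1+r)/(1−r)) = ½·ln(3.0000) = 0.5493.
n = ((z_{α} + z_β)/C)² + 3.
(1.645 + 0.842) / 0.5493 = 2.487 / 0.5493 = 4.528.
n = 4.528² + 3 = 20.50 + 3 = 23.5.
Round up.

n = 24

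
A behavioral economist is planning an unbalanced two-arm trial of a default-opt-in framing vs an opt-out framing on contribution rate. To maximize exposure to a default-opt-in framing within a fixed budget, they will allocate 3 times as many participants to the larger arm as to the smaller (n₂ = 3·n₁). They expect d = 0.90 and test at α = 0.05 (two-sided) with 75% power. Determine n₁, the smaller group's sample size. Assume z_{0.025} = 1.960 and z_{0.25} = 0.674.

With allocation ratio k = n₂/n₁ = 3, Var(x̄₁−x̄₂) = σ²(1/n₁ + 1/(k·n₁)) = σ²·(k+1)/(k·n₁).
So n₁ = (1 + 1/k)·((z_{α/2} + z_β)/d)² = 1.333 × (2.634/0.90)².
n₁ = 1.333 × 8.57 = 11.4.
Round up: n₁ = 12, giving n₂ = 3 × 12 = 36.

n₁ = 12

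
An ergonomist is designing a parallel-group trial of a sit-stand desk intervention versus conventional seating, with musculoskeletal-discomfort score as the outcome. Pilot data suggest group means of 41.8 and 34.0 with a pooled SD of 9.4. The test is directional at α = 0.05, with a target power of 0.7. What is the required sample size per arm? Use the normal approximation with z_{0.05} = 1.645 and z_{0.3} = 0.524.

n = 14 per group

Cohen's d = |M₁ − M₂| / SD_pooled = |41.8 − 34.0| / 9.4 = 7.8 / 9.4 = 0.830.
For two independent groups with equal n: n = 2·((z_{α} + z_β) / d)².
z_{α} + z_β = 1.645 + 0.524 = 2.169.
n = 2 × (2.169 / 0.830)² = 2 × 2.613² = 2 × 6.83 = 13.7.
Round up to the next whole participant.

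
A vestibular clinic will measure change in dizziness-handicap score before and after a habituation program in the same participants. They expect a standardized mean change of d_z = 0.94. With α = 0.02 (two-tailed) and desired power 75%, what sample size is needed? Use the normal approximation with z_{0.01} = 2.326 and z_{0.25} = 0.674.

n = 11 pairs

For a paired (one-sample on differences) test: n = ((z_{α/2} + z_β) / d)².
z_{α/2} + z_β = 2.326 + 0.674 = 3.000.
n = (3.000 / 0.94)² = 3.191² = 10.19.
Round up.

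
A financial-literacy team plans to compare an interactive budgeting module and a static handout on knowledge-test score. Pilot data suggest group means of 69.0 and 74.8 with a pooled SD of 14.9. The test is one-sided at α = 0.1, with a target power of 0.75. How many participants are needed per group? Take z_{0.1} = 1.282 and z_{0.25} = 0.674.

n = 51 per group

Cohen's d = |M₁ − M₂| / SD_pooled = |69.0 − 74.8| / 14.9 = 5.8 / 14.9 = 0.389.
For two independent groups with equal n: n = 2·((z_{α} + z_β) / d)².
z_{α} + z_β = 1.282 + 0.674 = 1.956.
n = 2 × (1.956 / 0.389)² = 2 × 5.028² = 2 × 25.28 = 50.6.
Round up to the next whole participant.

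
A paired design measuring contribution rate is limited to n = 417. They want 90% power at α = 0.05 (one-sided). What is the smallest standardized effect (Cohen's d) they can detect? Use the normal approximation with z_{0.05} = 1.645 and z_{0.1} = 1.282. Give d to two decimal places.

d_min ≈ 0.14

For a single sample (or paired design) of n = 417: d_min = (z_{α} + z_β)/√n.
z-sum = 1.645 + 1.282 = 2.927.
d_min = 2.927 / √417 = 2.927 / 20.421 = 0.143.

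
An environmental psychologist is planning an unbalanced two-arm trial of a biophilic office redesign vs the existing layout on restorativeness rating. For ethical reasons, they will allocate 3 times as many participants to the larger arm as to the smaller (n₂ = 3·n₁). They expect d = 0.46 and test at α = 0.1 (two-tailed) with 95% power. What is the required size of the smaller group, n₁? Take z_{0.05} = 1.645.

With allocation ratio k = n₂/n₁ = 3, Var(x̄₁−x̄₂) = σ²(1/n₁ + 1/(k·n₁)) = σ²·(k+1)/(k·n₁).
So n₁ = (1 + 1/k)·((z_{α/2} + z_β)/d)² = 1.333 × (3.290/0.46)².
n₁ = 1.333 × 51.15 = 68.2.
Round up: n₁ = 69, giving n₂ = 3 × 69 = 207.

n₁ = 69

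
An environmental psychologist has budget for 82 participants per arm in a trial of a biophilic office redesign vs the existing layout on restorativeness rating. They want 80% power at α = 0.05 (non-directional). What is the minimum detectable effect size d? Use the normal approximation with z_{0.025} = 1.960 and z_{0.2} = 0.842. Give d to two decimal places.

d_min ≈ 0.44

For two independent groups of n = 82 each: d_min = (z_{α/2} + z_β)·√(2/n).
z-sum = 1.960 + 0.842 = 2.802.
d_min = 2.802 × √(2/82) = 2.802 × 0.1562 = 0.438.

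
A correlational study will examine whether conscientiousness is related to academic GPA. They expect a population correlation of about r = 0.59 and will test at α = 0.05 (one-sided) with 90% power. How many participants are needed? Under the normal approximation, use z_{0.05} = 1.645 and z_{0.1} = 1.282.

n = 22

Fisher's z: C = ½·ln((1+r)/(1−r)) = ½·ln(3.8780) = 0.6777.
n = ((z_{α} + z_β)/C)² + 3.
(1.645 + 1.282) / 0.6777 = 2.927 / 0.6777 = 4.319.
n = 4.319² + 3 = 18.65 + 3 = 21.7.
Round up.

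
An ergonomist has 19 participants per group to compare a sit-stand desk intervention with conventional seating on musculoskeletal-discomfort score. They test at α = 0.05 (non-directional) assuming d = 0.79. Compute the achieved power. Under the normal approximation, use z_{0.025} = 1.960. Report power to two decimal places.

For two equal groups, power = Φ(d·√(n/2) − z_{α/2}).
d·√(n/2) = 0.79 × √(19/2) = 0.79 × 3.082 = 2.435.
z_β = 2.435 − 1.960 = 0.475.
Power = Φ(0.475) = 0.683.

power ≈ 0.68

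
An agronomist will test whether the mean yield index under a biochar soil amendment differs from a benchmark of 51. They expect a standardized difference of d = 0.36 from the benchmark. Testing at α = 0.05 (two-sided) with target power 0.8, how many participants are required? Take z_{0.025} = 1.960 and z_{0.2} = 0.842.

For a one-sample test: n = ((z_{α/2} + z_β) / d)².
z_{α/2} + z_β = 1.960 + 0.842 = 2.802.
n = (2.802 / 0.36)² = 7.783² = 60.58.
Round up.

n = 61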